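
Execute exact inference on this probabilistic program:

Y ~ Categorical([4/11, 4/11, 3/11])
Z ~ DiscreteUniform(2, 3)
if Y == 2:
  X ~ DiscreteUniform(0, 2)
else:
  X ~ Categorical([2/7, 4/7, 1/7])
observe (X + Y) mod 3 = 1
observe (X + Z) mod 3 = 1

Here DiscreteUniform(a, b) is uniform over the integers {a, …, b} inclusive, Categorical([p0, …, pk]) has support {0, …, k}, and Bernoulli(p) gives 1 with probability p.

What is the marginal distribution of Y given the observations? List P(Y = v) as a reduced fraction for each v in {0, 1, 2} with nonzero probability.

Enumerate traces; 2 have nonzero weight after conditioning:
  (Y=0, Z=3, X=1) weight 8/77
  (Y=2, Z=2, X=2) weight 1/22
Group by Y:
  weight(Y=0) = 8/77
  weight(Y=2) = 1/22
Total weight = 8/77 + 1/22 = 23/154
P(Y=0 | obs) = 8/77 / 23/154 = 16/23
P(Y=2 | obs) = 1/22 / 23/154 = 7/23

P(Y=0) = 16/23, P(Y=2) = 7/23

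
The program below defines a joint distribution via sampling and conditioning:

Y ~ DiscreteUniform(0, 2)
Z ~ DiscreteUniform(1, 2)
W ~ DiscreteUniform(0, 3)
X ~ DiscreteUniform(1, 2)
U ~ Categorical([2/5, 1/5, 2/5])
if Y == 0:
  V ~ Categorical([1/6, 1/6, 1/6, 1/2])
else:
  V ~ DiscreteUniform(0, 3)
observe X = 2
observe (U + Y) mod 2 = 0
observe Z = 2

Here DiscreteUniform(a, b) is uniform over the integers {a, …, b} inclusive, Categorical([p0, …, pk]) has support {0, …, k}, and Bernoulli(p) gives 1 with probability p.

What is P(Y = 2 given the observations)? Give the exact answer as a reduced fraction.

Enumerate traces; 80 have nonzero weight after conditioning:
  (Y=0, Z=2, W=0, X=2, U=0, V=0) weight 1/720
  (Y=0, Z=2, W=0, X=2, U=0, V=1) weight 1/720
  (Y=0, Z=2, W=0, X=2, U=0, V=2) weight 1/720
  (Y=0, Z=2, W=0, X=2, U=0, V=3) weight 1/240
  (Y=0, Z=2, W=0, X=2, U=2, V=0) weight 1/720
  (Y=0, Z=2, W=0, X=2, U=2, V=1) weight 1/720
  (Y=0, Z=2, W=0, X=2, U=2, V=2) weight 1/720
  (Y=0, Z=2, W=0, X=2, U=2, V=3) weight 1/240
  (Y=1, Z=2, W=0, X=2, U=1, V=0) weight 1/960
  (Y=2, Z=2, W=0, X=2, U=0, V=0) weight 1/480
  … 70 more
Group by Y:
  weight(Y=0) = 1/15
  weight(Y=1) = 1/60
  weight(Y=2) = 1/15
Total weight = 1/15 + 1/60 + 1/15 = 3/20
P(Y=0 | obs) = 1/15 / 3/20 = 4/9
P(Y=1 | obs) = 1/60 / 3/20 = 1/9
P(Y=2 | obs) = 1/15 / 3/20 = 4/9

P(Y = 2 | obs) = 4/9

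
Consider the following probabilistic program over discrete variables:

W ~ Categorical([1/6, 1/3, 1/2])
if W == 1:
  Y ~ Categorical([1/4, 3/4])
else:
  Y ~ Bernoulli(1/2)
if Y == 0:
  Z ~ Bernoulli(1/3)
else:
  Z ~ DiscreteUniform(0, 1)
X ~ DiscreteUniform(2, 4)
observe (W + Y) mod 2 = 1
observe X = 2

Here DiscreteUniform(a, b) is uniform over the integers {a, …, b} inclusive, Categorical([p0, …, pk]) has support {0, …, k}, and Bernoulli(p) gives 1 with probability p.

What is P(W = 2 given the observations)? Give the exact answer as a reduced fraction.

Enumerate traces; 6 have nonzero weight after conditioning:
  (W=0, Y=1, Z=0, X=2) weight 1/72
  (W=0, Y=1, Z=1, X=2) weight 1/72
  (W=1, Y=0, Z=0, X=2) weight 1/54
  (W=1, Y=0, Z=1, X=2) weight 1/108
  (W=2, Y=1, Z=0, X=2) weight 1/24
  (W=2, Y=1, Z=1, X=2) weight 1/24
Group by W:
  weight(W=0) = 1/36
  weight(W=1) = 1/36
  weight(W=2) = 1/12
Total weight = 1/36 + 1/36 + 1/12 = 5/36
P(W=0 | obs) = 1/36 / 5/36 = 1/5
P(W=1 | obs) = 1/36 / 5/36 = 1/5
P(W=2 | obs) = 1/12 / 5/36 = 3/5

P(W = 2 | obs) = 3/5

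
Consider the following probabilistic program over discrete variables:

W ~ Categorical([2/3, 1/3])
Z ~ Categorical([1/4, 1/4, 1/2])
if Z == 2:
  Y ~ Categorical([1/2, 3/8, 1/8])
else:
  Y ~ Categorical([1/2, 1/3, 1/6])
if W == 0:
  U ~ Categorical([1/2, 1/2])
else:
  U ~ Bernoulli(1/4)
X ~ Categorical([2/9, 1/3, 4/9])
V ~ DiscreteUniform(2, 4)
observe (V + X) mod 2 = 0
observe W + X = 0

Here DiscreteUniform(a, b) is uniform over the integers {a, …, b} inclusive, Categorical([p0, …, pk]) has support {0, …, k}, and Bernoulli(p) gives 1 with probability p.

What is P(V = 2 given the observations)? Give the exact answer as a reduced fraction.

Enumerate traces; 36 have nonzero weight after conditioning:
  (W=0, Z=0, Y=0, U=0, X=0, V=2) weight 1/324
  (W=0, Z=0, Y=0, U=0, X=0, V=4) weight 1/324
  (W=0, Z=0, Y=0, U=1, X=0, V=2) weight 1/324
  (W=0, Z=0, Y=0, U=1, X=0, V=4) weight 1/324
  (W=0, Z=0, Y=1, U=0, X=0, V=2) weight 1/486
  (W=0, Z=0, Y=1, U=0, X=0, V=4) weight 1/486
  (W=0, Z=0, Y=1, U=1, X=0, V=2) weight 1/486
  (W=0, Z=0, Y=1, U=1, X=0, V=4) weight 1/486
  … 28 more
Group by V:
  weight(V=2) = 4/81
  weight(V=4) = 4/81
Total weight = 4/81 + 4/81 = 8/81
P(V=2 | obs) = 4/81 / 8/81 = 1/2
P(V=4 | obs) = 4/81 / 8/81 = 1/2

P(V = 2 | obs) = 1/2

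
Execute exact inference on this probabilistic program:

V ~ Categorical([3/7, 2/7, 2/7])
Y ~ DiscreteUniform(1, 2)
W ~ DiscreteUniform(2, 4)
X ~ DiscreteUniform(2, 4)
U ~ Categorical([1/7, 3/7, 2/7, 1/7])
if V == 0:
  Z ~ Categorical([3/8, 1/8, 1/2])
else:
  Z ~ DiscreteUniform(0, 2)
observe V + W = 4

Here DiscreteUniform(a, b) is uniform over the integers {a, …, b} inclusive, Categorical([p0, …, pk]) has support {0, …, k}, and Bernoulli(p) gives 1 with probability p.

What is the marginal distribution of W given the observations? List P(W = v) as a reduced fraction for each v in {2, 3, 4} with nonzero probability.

P(W=2) = 2/7, P(W=3) = 2/7, P(W=4) = 3/7

Enumerate traces; 216 have nonzero weight after conditioning:
  (V=0, Y=1, W=4, X=2, U=0, Z=0) weight 1/784
  (V=0, Y=1, W=4, X=2, U=0, Z=1) weight 1/2352
  (V=0, Y=1, W=4, X=2, U=0, Z=2) weight 1/588
  (V=0, Y=1, W=4, X=2, U=1, Z=0) weight 3/784
  (V=0, Y=1, W=4, X=2, U=1, Z=1) weight 1/784
  (V=0, Y=1, W=4, X=2, U=1, Z=2) weight 1/196
  (V=0, Y=1, W=4, X=2, U=2, Z=0) weight 1/392
  (V=0, Y=1, W=4, X=2, U=2, Z=1) weight 1/1176
  (V=1, Y=1, W=3, X=2, U=0, Z=0) weight 1/1323
  (V=2, Y=1, W=2, X=2, U=0, Z=0) weight 1/1323
  … 206 more
Group by W:
  weight(W=2) = 2/21
  weight(W=3) = 2/21
  weight(W=4) = 1/7
Total weight = 2/21 + 2/21 + 1/7 = 1/3
P(W=2 | obs) = 2/21 / 1/3 = 2/7
P(W=3 | obs) = 2/21 / 1/3 = 2/7
P(W=4 | obs) = 1/7 / 1/3 = 3/7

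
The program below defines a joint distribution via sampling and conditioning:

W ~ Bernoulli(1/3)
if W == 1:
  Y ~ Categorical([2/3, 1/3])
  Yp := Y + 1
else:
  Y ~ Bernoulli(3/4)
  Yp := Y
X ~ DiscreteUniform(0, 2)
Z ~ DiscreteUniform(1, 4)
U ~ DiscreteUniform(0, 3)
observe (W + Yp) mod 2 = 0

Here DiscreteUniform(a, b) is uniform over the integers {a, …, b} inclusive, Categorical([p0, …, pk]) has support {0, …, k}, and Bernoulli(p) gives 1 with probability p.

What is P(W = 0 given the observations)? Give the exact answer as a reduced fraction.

Enumerate traces; 96 have nonzero weight after conditioning:
  (W=0, Y=0, X=0, Z=1, U=0) weight 1/288
  (W=0, Y=0, X=0, Z=1, U=1) weight 1/288
  (W=0, Y=0, X=0, Z=1, U=2) weight 1/288
  (W=0, Y=0, X=0, Z=1, U=3) weight 1/288
  (W=0, Y=0, X=0, Z=2, U=0) weight 1/288
  (W=0, Y=0, X=0, Z=2, U=1) weight 1/288
  (W=0, Y=0, X=0, Z=2, U=2) weight 1/288
  (W=0, Y=0, X=0, Z=2, U=3) weight 1/288
  (W=1, Y=0, X=0, Z=1, U=0) weight 1/216
  … 87 more
Group by W:
  weight(W=0) = 1/6
  weight(W=1) = 2/9
Total weight = 1/6 + 2/9 = 7/18
P(W=0 | obs) = 1/6 / 7/18 = 3/7
P(W=1 | obs) = 2/9 / 7/18 = 4/7

P(W = 0 | obs) = 3/7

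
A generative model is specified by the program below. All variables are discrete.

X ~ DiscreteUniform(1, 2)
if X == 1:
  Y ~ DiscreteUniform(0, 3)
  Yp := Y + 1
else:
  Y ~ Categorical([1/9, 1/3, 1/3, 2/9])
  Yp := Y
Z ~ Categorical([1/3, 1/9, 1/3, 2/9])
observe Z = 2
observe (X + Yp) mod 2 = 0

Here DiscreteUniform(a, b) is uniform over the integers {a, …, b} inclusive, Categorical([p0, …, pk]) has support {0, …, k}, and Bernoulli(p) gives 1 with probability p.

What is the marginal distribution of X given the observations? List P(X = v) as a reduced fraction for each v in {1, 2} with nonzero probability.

P(X=1) = 9/17, P(X=2) = 8/17

Enumerate traces; 4 have nonzero weight after conditioning:
  (X=1, Y=0, Z=2) weight 1/24
  (X=1, Y=2, Z=2) weight 1/24
  (X=2, Y=0, Z=2) weight 1/54
  (X=2, Y=2, Z=2) weight 1/18
Group by X:
  weight(X=1) = 1/12
  weight(X=2) = 2/27
Total weight = 1/12 + 2/27 = 17/108
P(X=1 | obs) = 1/12 / 17/108 = 9/17
P(X=2 | obs) = 2/27 / 17/108 = 8/17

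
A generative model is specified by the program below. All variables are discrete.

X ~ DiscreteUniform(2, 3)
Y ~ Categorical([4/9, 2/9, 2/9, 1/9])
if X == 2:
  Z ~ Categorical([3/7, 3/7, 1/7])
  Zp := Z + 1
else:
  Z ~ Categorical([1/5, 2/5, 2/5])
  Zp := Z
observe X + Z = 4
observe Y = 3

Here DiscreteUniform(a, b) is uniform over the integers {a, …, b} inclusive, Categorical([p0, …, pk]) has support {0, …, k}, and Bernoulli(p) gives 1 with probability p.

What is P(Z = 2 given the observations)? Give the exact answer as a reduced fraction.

Enumerate traces; 2 have nonzero weight after conditioning:
  (X=2, Y=3, Z=2) weight 1/126
  (X=3, Y=3, Z=1) weight 1/45
Group by Z:
  weight(Z=1) = 1/45
  weight(Z=2) = 1/126
Total weight = 1/45 + 1/126 = 19/630
P(Z=1 | obs) = 1/45 / 19/630 = 14/19
P(Z=2 | obs) = 1/126 / 19/630 = 5/19

P(Z = 2 | obs) = 5/19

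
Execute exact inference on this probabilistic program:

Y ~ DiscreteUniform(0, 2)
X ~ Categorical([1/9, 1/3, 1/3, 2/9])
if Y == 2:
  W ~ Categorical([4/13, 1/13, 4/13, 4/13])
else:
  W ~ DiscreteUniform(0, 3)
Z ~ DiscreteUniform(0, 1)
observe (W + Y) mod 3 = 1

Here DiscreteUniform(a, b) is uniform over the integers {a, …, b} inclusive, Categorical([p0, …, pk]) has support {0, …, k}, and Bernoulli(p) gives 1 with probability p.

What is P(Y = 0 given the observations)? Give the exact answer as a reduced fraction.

P(Y = 0 | obs) = 13/55

Enumerate traces; 32 have nonzero weight after conditioning:
  (Y=0, X=0, W=1, Z=0) weight 1/216
  (Y=0, X=0, W=1, Z=1) weight 1/216
  (Y=0, X=1, W=1, Z=0) weight 1/72
  (Y=0, X=1, W=1, Z=1) weight 1/72
  (Y=0, X=2, W=1, Z=0) weight 1/72
  (Y=0, X=2, W=1, Z=1) weight 1/72
  (Y=0, X=3, W=1, Z=0) weight 1/108
  (Y=0, X=3, W=1, Z=1) weight 1/108
  (Y=1, X=0, W=0, Z=0) weight 1/216
  (Y=2, X=0, W=2, Z=0) weight 2/351
  … 22 more
Group by Y:
  weight(Y=0) = 1/12
  weight(Y=1) = 1/6
  weight(Y=2) = 4/39
Total weight = 1/12 + 1/6 + 4/39 = 55/156
P(Y=0 | obs) = 1/12 / 55/156 = 13/55
P(Y=1 | obs) = 1/6 / 55/156 = 26/55
P(Y=2 | obs) = 4/39 / 55/156 = 16/55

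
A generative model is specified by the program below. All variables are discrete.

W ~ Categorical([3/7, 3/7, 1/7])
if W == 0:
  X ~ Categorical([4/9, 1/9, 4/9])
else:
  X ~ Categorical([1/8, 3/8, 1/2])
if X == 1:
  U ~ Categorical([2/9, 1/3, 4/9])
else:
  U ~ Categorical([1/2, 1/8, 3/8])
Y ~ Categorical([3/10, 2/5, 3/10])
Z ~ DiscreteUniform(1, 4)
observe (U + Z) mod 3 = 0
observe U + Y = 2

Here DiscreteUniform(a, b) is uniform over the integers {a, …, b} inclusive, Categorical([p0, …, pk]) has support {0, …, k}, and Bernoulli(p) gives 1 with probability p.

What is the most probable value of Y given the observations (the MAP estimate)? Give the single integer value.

argmax_v P(Y = v | obs) = 0

Enumerate traces; 36 have nonzero weight after conditioning:
  (W=0, X=0, U=0, Y=2, Z=3) weight 1/140
  (W=0, X=0, U=1, Y=1, Z=2) weight 1/420
  (W=0, X=0, U=2, Y=0, Z=1) weight 3/560
  (W=0, X=0, U=2, Y=0, Z=4) weight 3/560
  (W=0, X=1, U=0, Y=2, Z=3) weight 1/1260
  (W=0, X=1, U=1, Y=1, Z=2) weight 1/630
  (W=0, X=1, U=2, Y=0, Z=1) weight 1/630
  (W=0, X=1, U=2, Y=0, Z=4) weight 1/630
  … 28 more
Group by Y:
  weight(Y=0) = 1189/20160
  weight(Y=1) = 181/10080
  weight(Y=2) = 323/10080
Total weight = 1189/20160 + 181/10080 + 323/10080 = 2197/20160
P(Y=0 | obs) = 1189/20160 / 2197/20160 = 1189/2197
P(Y=1 | obs) = 181/10080 / 2197/20160 = 362/2197
P(Y=2 | obs) = 323/10080 / 2197/20160 = 646/2197
argmax = 0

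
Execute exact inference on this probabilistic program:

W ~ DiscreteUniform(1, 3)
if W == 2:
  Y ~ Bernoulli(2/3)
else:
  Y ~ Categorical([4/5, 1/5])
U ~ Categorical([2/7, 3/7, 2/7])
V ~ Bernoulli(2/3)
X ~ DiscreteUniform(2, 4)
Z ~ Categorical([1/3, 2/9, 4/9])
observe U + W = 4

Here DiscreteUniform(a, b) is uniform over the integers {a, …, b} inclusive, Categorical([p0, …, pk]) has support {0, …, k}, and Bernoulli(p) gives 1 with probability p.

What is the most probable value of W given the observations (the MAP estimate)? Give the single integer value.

argmax_v P(W = v | obs) = 3

Enumerate traces; 72 have nonzero weight after conditioning:
  (W=2, Y=0, U=2, V=0, X=2, Z=0) weight 2/1701
  (W=2, Y=0, U=2, V=0, X=2, Z=1) weight 4/5103
  (W=2, Y=0, U=2, V=0, X=2, Z=2) weight 8/5103
  (W=2, Y=0, U=2, V=0, X=3, Z=0) weight 2/1701
  (W=2, Y=0, U=2, V=0, X=3, Z=1) weight 4/5103
  (W=2, Y=0, U=2, V=0, X=3, Z=2) weight 8/5103
  (W=2, Y=0, U=2, V=0, X=4, Z=0) weight 2/1701
  (W=2, Y=0, U=2, V=0, X=4, Z=1) weight 4/5103
  (W=3, Y=0, U=1, V=0, X=2, Z=0) weight 4/945
  … 63 more
Group by W:
  weight(W=2) = 2/21
  weight(W=3) = 1/7
Total weight = 2/21 + 1/7 = 5/21
P(W=2 | obs) = 2/21 / 5/21 = 2/5
P(W=3 | obs) = 1/7 / 5/21 = 3/5
argmax = 3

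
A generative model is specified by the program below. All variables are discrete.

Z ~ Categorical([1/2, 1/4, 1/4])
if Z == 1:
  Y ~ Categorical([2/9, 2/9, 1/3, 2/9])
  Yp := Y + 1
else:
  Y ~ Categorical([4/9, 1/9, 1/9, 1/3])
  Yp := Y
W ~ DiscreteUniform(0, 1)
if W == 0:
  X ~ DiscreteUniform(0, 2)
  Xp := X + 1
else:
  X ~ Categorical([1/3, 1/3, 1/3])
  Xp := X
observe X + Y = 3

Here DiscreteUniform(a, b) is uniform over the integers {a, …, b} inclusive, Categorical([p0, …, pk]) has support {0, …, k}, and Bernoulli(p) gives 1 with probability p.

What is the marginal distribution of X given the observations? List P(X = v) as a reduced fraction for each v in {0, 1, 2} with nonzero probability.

Enumerate traces; 18 have nonzero weight after conditioning:
  (Z=0, Y=1, W=0, X=2) weight 1/108
  (Z=0, Y=1, W=1, X=2) weight 1/108
  (Z=0, Y=2, W=0, X=1) weight 1/108
  (Z=0, Y=2, W=1, X=1) weight 1/108
  (Z=0, Y=3, W=0, X=0) weight 1/36
  (Z=0, Y=3, W=1, X=0) weight 1/36
  (Z=1, Y=1, W=0, X=2) weight 1/108
  (Z=1, Y=1, W=1, X=2) weight 1/108
  … 10 more
Group by X:
  weight(X=0) = 11/108
  weight(X=1) = 1/18
  weight(X=2) = 5/108
Total weight = 11/108 + 1/18 + 5/108 = 11/54
P(X=0 | obs) = 11/108 / 11/54 = 1/2
P(X=1 | obs) = 1/18 / 11/54 = 3/11
P(X=2 | obs) = 5/108 / 11/54 = 5/22

P(X=0) = 1/2, P(X=1) = 3/11, P(X=2) = 5/22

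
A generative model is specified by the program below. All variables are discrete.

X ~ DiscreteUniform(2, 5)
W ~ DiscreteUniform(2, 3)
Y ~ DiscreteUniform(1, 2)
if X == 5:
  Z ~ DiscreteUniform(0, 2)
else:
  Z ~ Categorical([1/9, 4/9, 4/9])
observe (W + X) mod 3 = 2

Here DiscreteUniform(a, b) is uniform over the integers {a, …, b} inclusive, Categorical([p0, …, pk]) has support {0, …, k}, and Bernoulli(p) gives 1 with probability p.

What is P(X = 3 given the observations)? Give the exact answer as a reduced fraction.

Enumerate traces; 18 have nonzero weight after conditioning:
  (X=2, W=3, Y=1, Z=0) weight 1/144
  (X=2, W=3, Y=1, Z=1) weight 1/36
  (X=2, W=3, Y=1, Z=2) weight 1/36
  (X=2, W=3, Y=2, Z=0) weight 1/144
  (X=2, W=3, Y=2, Z=1) weight 1/36
  (X=2, W=3, Y=2, Z=2) weight 1/36
  (X=3, W=2, Y=1, Z=0) weight 1/144
  (X=3, W=2, Y=1, Z=1) weight 1/36
  (X=5, W=3, Y=1, Z=0) weight 1/48
  … 9 more
Group by X:
  weight(X=2) = 1/8
  weight(X=3) = 1/8
  weight(X=5) = 1/8
Total weight = 1/8 + 1/8 + 1/8 = 3/8
P(X=2 | obs) = 1/8 / 3/8 = 1/3
P(X=3 | obs) = 1/8 / 3/8 = 1/3
P(X=5 | obs) = 1/8 / 3/8 = 1/3

P(X = 3 | obs) = 1/3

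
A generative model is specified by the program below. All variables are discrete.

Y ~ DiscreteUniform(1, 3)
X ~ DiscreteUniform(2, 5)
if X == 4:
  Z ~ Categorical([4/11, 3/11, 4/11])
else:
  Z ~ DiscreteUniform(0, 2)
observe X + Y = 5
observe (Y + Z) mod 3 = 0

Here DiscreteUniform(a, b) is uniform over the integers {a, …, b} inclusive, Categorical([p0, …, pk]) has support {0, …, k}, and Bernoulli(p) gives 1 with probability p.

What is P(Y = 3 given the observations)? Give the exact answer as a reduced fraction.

Enumerate traces; 3 have nonzero weight after conditioning:
  (Y=1, X=4, Z=2) weight 1/33
  (Y=2, X=3, Z=1) weight 1/36
  (Y=3, X=2, Z=0) weight 1/36
Group by Y:
  weight(Y=1) = 1/33
  weight(Y=2) = 1/36
  weight(Y=3) = 1/36
Total weight = 1/33 + 1/36 + 1/36 = 17/198
P(Y=1 | obs) = 1/33 / 17/198 = 6/17
P(Y=2 | obs) = 1/36 / 17/198 = 11/34
P(Y=3 | obs) = 1/36 / 17/198 = 11/34

P(Y = 3 | obs) = 11/34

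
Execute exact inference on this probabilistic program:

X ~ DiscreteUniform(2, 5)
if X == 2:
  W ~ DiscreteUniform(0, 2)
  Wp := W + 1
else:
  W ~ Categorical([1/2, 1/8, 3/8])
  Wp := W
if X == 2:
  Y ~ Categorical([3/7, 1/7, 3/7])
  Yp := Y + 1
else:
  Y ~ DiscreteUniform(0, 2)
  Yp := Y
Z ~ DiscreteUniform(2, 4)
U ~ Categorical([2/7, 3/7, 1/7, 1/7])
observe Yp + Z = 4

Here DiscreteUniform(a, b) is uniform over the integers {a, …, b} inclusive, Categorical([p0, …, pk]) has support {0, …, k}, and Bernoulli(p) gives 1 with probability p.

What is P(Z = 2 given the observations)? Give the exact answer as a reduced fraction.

P(Z = 2 | obs) = 8/25

Enumerate traces; 132 have nonzero weight after conditioning:
  (X=2, W=0, Y=0, Z=3, U=0) weight 1/294
  (X=2, W=0, Y=0, Z=3, U=1) weight 1/196
  (X=2, W=0, Y=0, Z=3, U=2) weight 1/588
  (X=2, W=0, Y=0, Z=3, U=3) weight 1/588
  (X=2, W=0, Y=1, Z=2, U=0) weight 1/882
  (X=2, W=0, Y=1, Z=2, U=1) weight 1/588
  (X=2, W=0, Y=1, Z=2, U=2) weight 1/1764
  (X=2, W=0, Y=1, Z=2, U=3) weight 1/1764
  (X=3, W=0, Y=0, Z=4, U=0) weight 1/252
  … 123 more
Group by Z:
  weight(Z=2) = 2/21
  weight(Z=3) = 5/42
  weight(Z=4) = 1/12
Total weight = 2/21 + 5/42 + 1/12 = 25/84
P(Z=2 | obs) = 2/21 / 25/84 = 8/25
P(Z=3 | obs) = 5/42 / 25/84 = 2/5
P(Z=4 | obs) = 1/12 / 25/84 = 7/25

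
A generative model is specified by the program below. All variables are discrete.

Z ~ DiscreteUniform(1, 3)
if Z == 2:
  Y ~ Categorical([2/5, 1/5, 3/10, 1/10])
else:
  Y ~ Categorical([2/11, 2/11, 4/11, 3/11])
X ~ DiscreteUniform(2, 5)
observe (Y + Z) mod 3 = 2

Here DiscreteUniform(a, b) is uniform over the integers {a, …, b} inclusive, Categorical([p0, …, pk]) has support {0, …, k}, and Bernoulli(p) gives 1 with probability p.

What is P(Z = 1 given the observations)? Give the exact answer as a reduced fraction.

P(Z = 1 | obs) = 4/23

Enumerate traces; 16 have nonzero weight after conditioning:
  (Z=1, Y=1, X=2) weight 1/66
  (Z=1, Y=1, X=3) weight 1/66
  (Z=1, Y=1, X=4) weight 1/66
  (Z=1, Y=1, X=5) weight 1/66
  (Z=2, Y=0, X=2) weight 1/30
  (Z=2, Y=0, X=3) weight 1/30
  (Z=2, Y=0, X=4) weight 1/30
  (Z=2, Y=0, X=5) weight 1/30
  (Z=3, Y=2, X=2) weight 1/33
  … 7 more
Group by Z:
  weight(Z=1) = 2/33
  weight(Z=2) = 1/6
  weight(Z=3) = 4/33
Total weight = 2/33 + 1/6 + 4/33 = 23/66
P(Z=1 | obs) = 2/33 / 23/66 = 4/23
P(Z=2 | obs) = 1/6 / 23/66 = 11/23
P(Z=3 | obs) = 4/33 / 23/66 = 8/23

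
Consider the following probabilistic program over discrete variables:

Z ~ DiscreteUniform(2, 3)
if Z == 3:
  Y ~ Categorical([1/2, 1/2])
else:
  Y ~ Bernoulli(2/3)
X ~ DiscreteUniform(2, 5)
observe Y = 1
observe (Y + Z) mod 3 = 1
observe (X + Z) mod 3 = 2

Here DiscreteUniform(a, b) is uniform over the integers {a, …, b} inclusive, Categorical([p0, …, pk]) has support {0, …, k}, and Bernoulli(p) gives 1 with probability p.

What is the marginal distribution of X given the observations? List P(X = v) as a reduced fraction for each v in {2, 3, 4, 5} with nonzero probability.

Enumerate traces; 2 have nonzero weight after conditioning:
  (Z=3, Y=1, X=2) weight 1/16
  (Z=3, Y=1, X=5) weight 1/16
Group by X:
  weight(X=2) = 1/16
  weight(X=5) = 1/16
Total weight = 1/16 + 1/16 = 1/8
P(X=2 | obs) = 1/16 / 1/8 = 1/2
P(X=5 | obs) = 1/16 / 1/8 = 1/2

P(X=2) = 1/2, P(X=5) = 1/2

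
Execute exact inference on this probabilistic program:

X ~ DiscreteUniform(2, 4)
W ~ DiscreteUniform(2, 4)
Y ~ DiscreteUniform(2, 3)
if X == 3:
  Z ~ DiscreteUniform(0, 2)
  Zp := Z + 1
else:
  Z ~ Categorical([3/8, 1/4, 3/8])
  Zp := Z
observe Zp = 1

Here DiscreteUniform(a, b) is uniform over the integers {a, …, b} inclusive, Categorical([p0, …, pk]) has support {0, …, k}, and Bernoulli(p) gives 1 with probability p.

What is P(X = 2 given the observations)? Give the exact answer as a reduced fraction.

P(X = 2 | obs) = 3/10

Enumerate traces; 18 have nonzero weight after conditioning:
  (X=2, W=2, Y=2, Z=1) weight 1/72
  (X=2, W=2, Y=3, Z=1) weight 1/72
  (X=2, W=3, Y=2, Z=1) weight 1/72
  (X=2, W=3, Y=3, Z=1) weight 1/72
  (X=2, W=4, Y=2, Z=1) weight 1/72
  (X=2, W=4, Y=3, Z=1) weight 1/72
  (X=3, W=2, Y=2, Z=0) weight 1/54
  (X=3, W=2, Y=3, Z=0) weight 1/54
  (X=4, W=2, Y=2, Z=1) weight 1/72
  … 9 more
Group by X:
  weight(X=2) = 1/12
  weight(X=3) = 1/9
  weight(X=4) = 1/12
Total weight = 1/12 + 1/9 + 1/12 = 5/18
P(X=2 | obs) = 1/12 / 5/18 = 3/10
P(X=3 | obs) = 1/9 / 5/18 = 2/5
P(X=4 | obs) = 1/12 / 5/18 = 3/10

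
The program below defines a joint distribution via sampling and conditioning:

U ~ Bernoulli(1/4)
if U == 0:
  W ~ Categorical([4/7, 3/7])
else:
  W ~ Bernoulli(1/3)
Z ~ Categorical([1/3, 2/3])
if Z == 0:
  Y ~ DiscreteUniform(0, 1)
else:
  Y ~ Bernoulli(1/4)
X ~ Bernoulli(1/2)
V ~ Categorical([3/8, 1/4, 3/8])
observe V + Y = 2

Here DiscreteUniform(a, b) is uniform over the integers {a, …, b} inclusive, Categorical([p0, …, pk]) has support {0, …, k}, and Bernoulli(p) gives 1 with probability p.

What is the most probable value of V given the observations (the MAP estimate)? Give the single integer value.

Enumerate traces; 32 have nonzero weight after conditioning:
  (U=0, W=0, Z=0, Y=0, X=0, V=2) weight 3/224
  (U=0, W=0, Z=0, Y=0, X=1, V=2) weight 3/224
  (U=0, W=0, Z=0, Y=1, X=0, V=1) weight 1/112
  (U=0, W=0, Z=0, Y=1, X=1, V=1) weight 1/112
  (U=0, W=0, Z=1, Y=0, X=0, V=2) weight 9/224
  (U=0, W=0, Z=1, Y=0, X=1, V=2) weight 9/224
  (U=0, W=0, Z=1, Y=1, X=0, V=1) weight 1/112
  (U=0, W=0, Z=1, Y=1, X=1, V=1) weight 1/112
  … 24 more
Group by V:
  weight(V=1) = 1/12
  weight(V=2) = 1/4
Total weight = 1/12 + 1/4 = 1/3
P(V=1 | obs) = 1/12 / 1/3 = 1/4
P(V=2 | obs) = 1/4 / 1/3 = 3/4
argmax = 2

argmax_v P(V = v | obs) = 2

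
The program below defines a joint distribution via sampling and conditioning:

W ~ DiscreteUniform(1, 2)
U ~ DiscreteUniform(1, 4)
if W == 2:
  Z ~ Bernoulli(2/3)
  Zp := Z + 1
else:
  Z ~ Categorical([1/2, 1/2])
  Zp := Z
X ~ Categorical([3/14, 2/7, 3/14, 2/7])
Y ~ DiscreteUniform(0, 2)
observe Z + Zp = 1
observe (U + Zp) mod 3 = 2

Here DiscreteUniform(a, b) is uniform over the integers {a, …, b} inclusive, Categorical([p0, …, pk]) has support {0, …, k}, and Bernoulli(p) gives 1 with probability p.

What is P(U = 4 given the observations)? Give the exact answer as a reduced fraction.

Enumerate traces; 24 have nonzero weight after conditioning:
  (W=2, U=1, Z=0, X=0, Y=0) weight 1/336
  (W=2, U=1, Z=0, X=0, Y=1) weight 1/336
  (W=2, U=1, Z=0, X=0, Y=2) weight 1/336
  (W=2, U=1, Z=0, X=1, Y=0) weight 1/252
  (W=2, U=1, Z=0, X=1, Y=1) weight 1/252
  (W=2, U=1, Z=0, X=1, Y=2) weight 1/252
  (W=2, U=1, Z=0, X=2, Y=0) weight 1/336
  (W=2, U=1, Z=0, X=2, Y=1) weight 1/336
  (W=2, U=4, Z=0, X=0, Y=0) weight 1/336
  … 15 more
Group by U:
  weight(U=1) = 1/24
  weight(U=4) = 1/24
Total weight = 1/24 + 1/24 = 1/12
P(U=1 | obs) = 1/24 / 1/12 = 1/2
P(U=4 | obs) = 1/24 / 1/12 = 1/2

P(U = 4 | obs) = 1/2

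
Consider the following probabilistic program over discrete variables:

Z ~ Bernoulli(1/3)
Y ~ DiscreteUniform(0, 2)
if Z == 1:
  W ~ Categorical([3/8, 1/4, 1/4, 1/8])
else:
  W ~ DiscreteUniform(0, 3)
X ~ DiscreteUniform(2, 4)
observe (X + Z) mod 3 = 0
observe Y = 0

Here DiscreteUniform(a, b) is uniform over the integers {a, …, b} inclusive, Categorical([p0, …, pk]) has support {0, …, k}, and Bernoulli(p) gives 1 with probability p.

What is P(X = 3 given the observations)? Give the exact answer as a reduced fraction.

P(X = 3 | obs) = 2/3

Enumerate traces; 8 have nonzero weight after conditioning:
  (Z=0, Y=0, W=0, X=3) weight 1/54
  (Z=0, Y=0, W=1, X=3) weight 1/54
  (Z=0, Y=0, W=2, X=3) weight 1/54
  (Z=0, Y=0, W=3, X=3) weight 1/54
  (Z=1, Y=0, W=0, X=2) weight 1/72
  (Z=1, Y=0, W=1, X=2) weight 1/108
  (Z=1, Y=0, W=2, X=2) weight 1/108
  (Z=1, Y=0, W=3, X=2) weight 1/216
Group by X:
  weight(X=2) = 1/27
  weight(X=3) = 2/27
Total weight = 1/27 + 2/27 = 1/9
P(X=2 | obs) = 1/27 / 1/9 = 1/3
P(X=3 | obs) = 2/27 / 1/9 = 2/3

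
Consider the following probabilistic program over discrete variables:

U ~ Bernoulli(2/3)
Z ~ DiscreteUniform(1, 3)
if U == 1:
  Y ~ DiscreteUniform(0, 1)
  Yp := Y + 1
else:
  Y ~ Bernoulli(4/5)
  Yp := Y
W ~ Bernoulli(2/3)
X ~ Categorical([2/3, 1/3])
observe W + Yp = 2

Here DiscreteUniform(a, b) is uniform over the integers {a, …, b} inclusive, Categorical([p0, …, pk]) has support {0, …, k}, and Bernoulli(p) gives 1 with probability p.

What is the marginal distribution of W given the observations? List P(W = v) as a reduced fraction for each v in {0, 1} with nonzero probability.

P(W=0) = 5/23, P(W=1) = 18/23

Enumerate traces; 18 have nonzero weight after conditioning:
  (U=0, Z=1, Y=1, W=1, X=0) weight 16/405
  (U=0, Z=1, Y=1, W=1, X=1) weight 8/405
  (U=0, Z=2, Y=1, W=1, X=0) weight 16/405
  (U=0, Z=2, Y=1, W=1, X=1) weight 8/405
  (U=0, Z=3, Y=1, W=1, X=0) weight 16/405
  (U=0, Z=3, Y=1, W=1, X=1) weight 8/405
  (U=1, Z=1, Y=0, W=1, X=0) weight 4/81
  (U=1, Z=1, Y=0, W=1, X=1) weight 2/81
  (U=1, Z=1, Y=1, W=0, X=0) weight 2/81
  … 9 more
Group by W:
  weight(W=0) = 1/9
  weight(W=1) = 2/5
Total weight = 1/9 + 2/5 = 23/45
P(W=0 | obs) = 1/9 / 23/45 = 5/23
P(W=1 | obs) = 2/5 / 23/45 = 18/23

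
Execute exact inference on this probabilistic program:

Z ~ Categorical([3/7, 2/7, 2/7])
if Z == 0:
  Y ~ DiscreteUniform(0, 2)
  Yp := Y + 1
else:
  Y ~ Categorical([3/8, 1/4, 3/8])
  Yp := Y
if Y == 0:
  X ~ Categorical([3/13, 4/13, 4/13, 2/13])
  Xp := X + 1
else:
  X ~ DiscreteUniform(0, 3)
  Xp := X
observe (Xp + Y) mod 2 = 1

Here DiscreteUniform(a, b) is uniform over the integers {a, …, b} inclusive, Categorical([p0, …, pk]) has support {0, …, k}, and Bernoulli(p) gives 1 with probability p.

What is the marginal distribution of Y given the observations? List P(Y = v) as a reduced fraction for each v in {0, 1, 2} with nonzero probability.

P(Y=0) = 70/187, P(Y=1) = 52/187, P(Y=2) = 65/187

Enumerate traces; 18 have nonzero weight after conditioning:
  (Z=0, Y=0, X=0) weight 3/91
  (Z=0, Y=0, X=2) weight 4/91
  (Z=0, Y=1, X=0) weight 1/28
  (Z=0, Y=1, X=2) weight 1/28
  (Z=0, Y=2, X=1) weight 1/28
  (Z=0, Y=2, X=3) weight 1/28
  (Z=1, Y=0, X=0) weight 9/364
  (Z=1, Y=0, X=2) weight 3/91
  … 10 more
Group by Y:
  weight(Y=0) = 5/26
  weight(Y=1) = 1/7
  weight(Y=2) = 5/28
Total weight = 5/26 + 1/7 + 5/28 = 187/364
P(Y=0 | obs) = 5/26 / 187/364 = 70/187
P(Y=1 | obs) = 1/7 / 187/364 = 52/187
P(Y=2 | obs) = 5/28 / 187/364 = 65/187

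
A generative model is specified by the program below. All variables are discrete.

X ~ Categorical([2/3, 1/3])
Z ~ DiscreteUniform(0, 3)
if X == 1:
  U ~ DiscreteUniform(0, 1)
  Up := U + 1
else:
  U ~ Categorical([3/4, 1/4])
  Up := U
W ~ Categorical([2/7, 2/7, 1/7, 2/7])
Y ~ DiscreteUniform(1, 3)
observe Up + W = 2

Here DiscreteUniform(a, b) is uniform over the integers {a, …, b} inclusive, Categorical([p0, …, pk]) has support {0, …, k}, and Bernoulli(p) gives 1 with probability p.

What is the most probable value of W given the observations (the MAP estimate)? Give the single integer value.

argmax_v P(W = v | obs) = 1

Enumerate traces; 48 have nonzero weight after conditioning:
  (X=0, Z=0, U=0, W=2, Y=1) weight 1/168
  (X=0, Z=0, U=0, W=2, Y=2) weight 1/168
  (X=0, Z=0, U=0, W=2, Y=3) weight 1/168
  (X=0, Z=0, U=1, W=1, Y=1) weight 1/252
  (X=0, Z=0, U=1, W=1, Y=2) weight 1/252
  (X=0, Z=0, U=1, W=1, Y=3) weight 1/252
  (X=0, Z=1, U=0, W=2, Y=1) weight 1/168
  (X=0, Z=1, U=0, W=2, Y=2) weight 1/168
  (X=1, Z=0, U=1, W=0, Y=1) weight 1/252
  … 39 more
Group by W:
  weight(W=0) = 1/21
  weight(W=1) = 2/21
  weight(W=2) = 1/14
Total weight = 1/21 + 2/21 + 1/14 = 3/14
P(W=0 | obs) = 1/21 / 3/14 = 2/9
P(W=1 | obs) = 2/21 / 3/14 = 4/9
P(W=2 | obs) = 1/14 / 3/14 = 1/3
argmax = 1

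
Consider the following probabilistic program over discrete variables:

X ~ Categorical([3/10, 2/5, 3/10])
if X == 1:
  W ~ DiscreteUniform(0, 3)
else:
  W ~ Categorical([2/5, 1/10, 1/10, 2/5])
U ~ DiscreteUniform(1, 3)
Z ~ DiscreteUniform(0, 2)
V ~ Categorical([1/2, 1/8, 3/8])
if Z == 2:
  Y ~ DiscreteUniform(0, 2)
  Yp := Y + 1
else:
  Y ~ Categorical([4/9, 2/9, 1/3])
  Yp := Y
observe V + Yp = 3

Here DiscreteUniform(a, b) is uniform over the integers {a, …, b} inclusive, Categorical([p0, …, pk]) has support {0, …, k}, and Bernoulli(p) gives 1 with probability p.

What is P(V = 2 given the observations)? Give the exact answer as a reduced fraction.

P(V = 2 | obs) = 1/2

Enumerate traces; 252 have nonzero weight after conditioning:
  (X=0, W=0, U=1, Z=0, V=1, Y=2) weight 1/1800
  (X=0, W=0, U=1, Z=0, V=2, Y=1) weight 1/900
  (X=0, W=0, U=1, Z=1, V=1, Y=2) weight 1/1800
  (X=0, W=0, U=1, Z=1, V=2, Y=1) weight 1/900
  (X=0, W=0, U=1, Z=2, V=0, Y=2) weight 1/450
  (X=0, W=0, U=1, Z=2, V=1, Y=1) weight 1/1800
  (X=0, W=0, U=1, Z=2, V=2, Y=0) weight 1/600
  (X=0, W=0, U=2, Z=0, V=1, Y=2) weight 1/1800
  … 244 more
Group by V:
  weight(V=0) = 1/18
  weight(V=1) = 1/24
  weight(V=2) = 7/72
Total weight = 1/18 + 1/24 + 7/72 = 7/36
P(V=0 | obs) = 1/18 / 7/36 = 2/7
P(V=1 | obs) = 1/24 / 7/36 = 3/14
P(V=2 | obs) = 7/72 / 7/36 = 1/2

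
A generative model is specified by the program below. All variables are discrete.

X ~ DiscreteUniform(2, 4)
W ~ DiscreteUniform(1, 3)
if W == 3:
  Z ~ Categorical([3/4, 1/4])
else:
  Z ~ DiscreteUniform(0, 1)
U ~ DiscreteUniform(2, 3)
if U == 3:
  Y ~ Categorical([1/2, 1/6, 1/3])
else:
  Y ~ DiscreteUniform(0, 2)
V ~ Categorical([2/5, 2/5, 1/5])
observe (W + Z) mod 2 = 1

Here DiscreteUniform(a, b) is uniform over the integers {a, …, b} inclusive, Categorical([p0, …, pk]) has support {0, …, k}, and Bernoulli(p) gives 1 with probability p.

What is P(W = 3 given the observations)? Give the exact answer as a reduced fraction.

Enumerate traces; 162 have nonzero weight after conditioning:
  (X=2, W=1, Z=0, U=2, Y=0, V=0) weight 1/270
  (X=2, W=1, Z=0, U=2, Y=0, V=1) weight 1/270
  (X=2, W=1, Z=0, U=2, Y=0, V=2) weight 1/540
  (X=2, W=1, Z=0, U=2, Y=1, V=0) weight 1/270
  (X=2, W=1, Z=0, U=2, Y=1, V=1) weight 1/270
  (X=2, W=1, Z=0, U=2, Y=1, V=2) weight 1/540
  (X=2, W=1, Z=0, U=2, Y=2, V=0) weight 1/270
  (X=2, W=1, Z=0, U=2, Y=2, V=1) weight 1/270
  (X=2, W=2, Z=1, U=2, Y=0, V=0) weight 1/270
  (X=2, W=3, Z=0, U=2, Y=0, V=0) weight 1/180
  … 152 more
Group by W:
  weight(W=1) = 1/6
  weight(W=2) = 1/6
  weight(W=3) = 1/4
Total weight = 1/6 + 1/6 + 1/4 = 7/12
P(W=1 | obs) = 1/6 / 7/12 = 2/7
P(W=2 | obs) = 1/6 / 7/12 = 2/7
P(W=3 | obs) = 1/4 / 7/12 = 3/7

P(W = 3 | obs) = 3/7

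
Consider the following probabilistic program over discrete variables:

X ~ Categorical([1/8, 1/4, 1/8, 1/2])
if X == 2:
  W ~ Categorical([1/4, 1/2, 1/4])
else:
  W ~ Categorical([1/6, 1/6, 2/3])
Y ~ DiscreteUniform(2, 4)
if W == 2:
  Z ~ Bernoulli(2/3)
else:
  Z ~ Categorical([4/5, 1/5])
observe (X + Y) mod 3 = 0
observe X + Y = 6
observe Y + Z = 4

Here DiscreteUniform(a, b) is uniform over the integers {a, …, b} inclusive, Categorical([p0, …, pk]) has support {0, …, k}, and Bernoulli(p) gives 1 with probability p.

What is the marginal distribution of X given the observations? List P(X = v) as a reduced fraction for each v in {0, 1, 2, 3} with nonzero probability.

P(X=2) = 123/491, P(X=3) = 368/491

Enumerate traces; 6 have nonzero weight after conditioning:
  (X=2, W=0, Y=4, Z=0) weight 1/120
  (X=2, W=1, Y=4, Z=0) weight 1/60
  (X=2, W=2, Y=4, Z=0) weight 1/288
  (X=3, W=0, Y=3, Z=1) weight 1/180
  (X=3, W=1, Y=3, Z=1) weight 1/180
  (X=3, W=2, Y=3, Z=1) weight 2/27
Group by X:
  weight(X=2) = 41/1440
  weight(X=3) = 23/270
Total weight = 41/1440 + 23/270 = 491/4320
P(X=2 | obs) = 41/1440 / 491/4320 = 123/491
P(X=3 | obs) = 23/270 / 491/4320 = 368/491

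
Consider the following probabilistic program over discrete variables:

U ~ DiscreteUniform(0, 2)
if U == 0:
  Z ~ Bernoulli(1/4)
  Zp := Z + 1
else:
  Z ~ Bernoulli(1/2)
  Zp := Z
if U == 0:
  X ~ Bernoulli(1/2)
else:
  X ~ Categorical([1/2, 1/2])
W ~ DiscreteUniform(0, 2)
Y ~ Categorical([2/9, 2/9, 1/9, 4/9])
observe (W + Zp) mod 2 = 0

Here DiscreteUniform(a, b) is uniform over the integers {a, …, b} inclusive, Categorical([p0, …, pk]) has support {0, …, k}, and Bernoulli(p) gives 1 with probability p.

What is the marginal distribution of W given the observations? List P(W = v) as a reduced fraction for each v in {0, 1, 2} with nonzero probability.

P(W=0) = 5/17, P(W=1) = 7/17, P(W=2) = 5/17

Enumerate traces; 72 have nonzero weight after conditioning:
  (U=0, Z=0, X=0, W=1, Y=0) weight 1/108
  (U=0, Z=0, X=0, W=1, Y=1) weight 1/108
  (U=0, Z=0, X=0, W=1, Y=2) weight 1/216
  (U=0, Z=0, X=0, W=1, Y=3) weight 1/54
  (U=0, Z=0, X=1, W=1, Y=0) weight 1/108
  (U=0, Z=0, X=1, W=1, Y=1) weight 1/108
  (U=0, Z=0, X=1, W=1, Y=2) weight 1/216
  (U=0, Z=0, X=1, W=1, Y=3) weight 1/54
  (U=0, Z=1, X=0, W=0, Y=0) weight 1/324
  (U=0, Z=1, X=0, W=2, Y=0) weight 1/324
  … 62 more
Group by W:
  weight(W=0) = 5/36
  weight(W=1) = 7/36
  weight(W=2) = 5/36
Total weight = 5/36 + 7/36 + 5/36 = 17/36
P(W=0 | obs) = 5/36 / 17/36 = 5/17
P(W=1 | obs) = 7/36 / 17/36 = 7/17
P(W=2 | obs) = 5/36 / 17/36 = 5/17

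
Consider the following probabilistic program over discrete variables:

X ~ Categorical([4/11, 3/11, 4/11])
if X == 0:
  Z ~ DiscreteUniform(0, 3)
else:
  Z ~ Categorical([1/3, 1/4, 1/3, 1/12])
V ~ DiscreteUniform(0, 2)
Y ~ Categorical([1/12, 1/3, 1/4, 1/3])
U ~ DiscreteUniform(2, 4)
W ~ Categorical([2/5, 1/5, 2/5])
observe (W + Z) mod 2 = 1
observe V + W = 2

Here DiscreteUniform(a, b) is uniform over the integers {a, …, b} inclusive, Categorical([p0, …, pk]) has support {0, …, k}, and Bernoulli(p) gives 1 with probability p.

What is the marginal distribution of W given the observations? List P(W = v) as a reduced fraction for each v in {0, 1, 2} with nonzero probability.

P(W=0) = 13/36, P(W=1) = 5/18, P(W=2) = 13/36

Enumerate traces; 216 have nonzero weight after conditioning:
  (X=0, Z=0, V=1, Y=0, U=2, W=1) weight 1/5940
  (X=0, Z=0, V=1, Y=0, U=3, W=1) weight 1/5940
  (X=0, Z=0, V=1, Y=0, U=4, W=1) weight 1/5940
  (X=0, Z=0, V=1, Y=1, U=2, W=1) weight 1/1485
  (X=0, Z=0, V=1, Y=1, U=3, W=1) weight 1/1485
  (X=0, Z=0, V=1, Y=1, U=4, W=1) weight 1/1485
  (X=0, Z=0, V=1, Y=2, U=2, W=1) weight 1/1980
  (X=0, Z=0, V=1, Y=2, U=3, W=1) weight 1/1980
  (X=0, Z=1, V=0, Y=0, U=2, W=2) weight 1/2970
  (X=0, Z=1, V=2, Y=0, U=2, W=0) weight 1/2970
  … 206 more
Group by W:
  weight(W=0) = 26/495
  weight(W=1) = 4/99
  weight(W=2) = 26/495
Total weight = 26/495 + 4/99 + 26/495 = 8/55
P(W=0 | obs) = 26/495 / 8/55 = 13/36
P(W=1 | obs) = 4/99 / 8/55 = 5/18
P(W=2 | obs) = 26/495 / 8/55 = 13/36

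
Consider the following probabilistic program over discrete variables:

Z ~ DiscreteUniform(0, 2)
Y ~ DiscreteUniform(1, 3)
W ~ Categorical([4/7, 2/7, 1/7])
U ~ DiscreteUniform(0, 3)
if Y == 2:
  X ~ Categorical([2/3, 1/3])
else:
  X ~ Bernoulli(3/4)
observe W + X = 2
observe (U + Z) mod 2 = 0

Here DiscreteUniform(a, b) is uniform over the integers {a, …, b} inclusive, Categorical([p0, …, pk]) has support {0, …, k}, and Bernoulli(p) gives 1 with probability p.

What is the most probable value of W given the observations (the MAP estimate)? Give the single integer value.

argmax_v P(W = v | obs) = 1

Enumerate traces; 36 have nonzero weight after conditioning:
  (Z=0, Y=1, W=1, U=0, X=1) weight 1/168
  (Z=0, Y=1, W=1, U=2, X=1) weight 1/168
  (Z=0, Y=1, W=2, U=0, X=0) weight 1/1008
  (Z=0, Y=1, W=2, U=2, X=0) weight 1/1008
  (Z=0, Y=2, W=1, U=0, X=1) weight 1/378
  (Z=0, Y=2, W=1, U=2, X=1) weight 1/378
  (Z=0, Y=2, W=2, U=0, X=0) weight 1/378
  (Z=0, Y=2, W=2, U=2, X=0) weight 1/378
  … 28 more
Group by W:
  weight(W=1) = 11/126
  weight(W=2) = 1/36
Total weight = 11/126 + 1/36 = 29/252
P(W=1 | obs) = 11/126 / 29/252 = 22/29
P(W=2 | obs) = 1/36 / 29/252 = 7/29
argmax = 1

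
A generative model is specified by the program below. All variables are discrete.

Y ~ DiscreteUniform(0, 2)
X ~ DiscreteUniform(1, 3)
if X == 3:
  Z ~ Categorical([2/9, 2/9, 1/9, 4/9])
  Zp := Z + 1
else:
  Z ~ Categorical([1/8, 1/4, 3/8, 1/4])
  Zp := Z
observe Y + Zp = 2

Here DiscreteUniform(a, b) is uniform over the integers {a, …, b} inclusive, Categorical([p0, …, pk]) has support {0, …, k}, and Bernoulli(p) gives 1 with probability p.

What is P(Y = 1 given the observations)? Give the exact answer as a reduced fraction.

P(Y = 1 | obs) = 13/35

Enumerate traces; 8 have nonzero weight after conditioning:
  (Y=0, X=1, Z=2) weight 1/24
  (Y=0, X=2, Z=2) weight 1/24
  (Y=0, X=3, Z=1) weight 2/81
  (Y=1, X=1, Z=1) weight 1/36
  (Y=1, X=2, Z=1) weight 1/36
  (Y=1, X=3, Z=0) weight 2/81
  (Y=2, X=1, Z=0) weight 1/72
  (Y=2, X=2, Z=0) weight 1/72
Group by Y:
  weight(Y=0) = 35/324
  weight(Y=1) = 13/162
  weight(Y=2) = 1/36
Total weight = 35/324 + 13/162 + 1/36 = 35/162
P(Y=0 | obs) = 35/324 / 35/162 = 1/2
P(Y=1 | obs) = 13/162 / 35/162 = 13/35
P(Y=2 | obs) = 1/36 / 35/162 = 9/70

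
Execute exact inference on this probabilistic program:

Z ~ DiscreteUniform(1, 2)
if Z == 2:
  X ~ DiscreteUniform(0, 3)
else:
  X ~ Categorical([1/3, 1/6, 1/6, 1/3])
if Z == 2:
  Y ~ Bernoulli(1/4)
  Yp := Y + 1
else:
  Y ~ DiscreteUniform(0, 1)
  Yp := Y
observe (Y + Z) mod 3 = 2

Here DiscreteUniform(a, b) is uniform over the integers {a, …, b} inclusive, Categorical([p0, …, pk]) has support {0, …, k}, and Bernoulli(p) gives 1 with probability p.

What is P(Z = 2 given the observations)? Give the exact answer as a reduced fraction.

Enumerate traces; 8 have nonzero weight after conditioning:
  (Z=1, X=0, Y=1) weight 1/12
  (Z=1, X=1, Y=1) weight 1/24
  (Z=1, X=2, Y=1) weight 1/24
  (Z=1, X=3, Y=1) weight 1/12
  (Z=2, X=0, Y=0) weight 3/32
  (Z=2, X=1, Y=0) weight 3/32
  (Z=2, X=2, Y=0) weight 3/32
  (Z=2, X=3, Y=0) weight 3/32
Group by Z:
  weight(Z=1) = 1/4
  weight(Z=2) = 3/8
Total weight = 1/4 + 3/8 = 5/8
P(Z=1 | obs) = 1/4 / 5/8 = 2/5
P(Z=2 | obs) = 3/8 / 5/8 = 3/5

P(Z = 2 | obs) = 3/5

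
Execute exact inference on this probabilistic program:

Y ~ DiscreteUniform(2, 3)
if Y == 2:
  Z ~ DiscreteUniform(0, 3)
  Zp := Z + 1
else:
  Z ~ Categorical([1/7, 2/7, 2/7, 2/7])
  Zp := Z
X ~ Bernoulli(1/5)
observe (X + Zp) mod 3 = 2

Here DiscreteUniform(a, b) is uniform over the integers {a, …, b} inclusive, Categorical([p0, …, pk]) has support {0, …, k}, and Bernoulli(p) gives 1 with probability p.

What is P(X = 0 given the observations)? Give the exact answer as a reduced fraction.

Enumerate traces; 5 have nonzero weight after conditioning:
  (Y=2, Z=0, X=1) weight 1/40
  (Y=2, Z=1, X=0) weight 1/10
  (Y=2, Z=3, X=1) weight 1/40
  (Y=3, Z=1, X=1) weight 1/35
  (Y=3, Z=2, X=0) weight 4/35
Group by X:
  weight(X=0) = 3/14
  weight(X=1) = 11/140
Total weight = 3/14 + 11/140 = 41/140
P(X=0 | obs) = 3/14 / 41/140 = 30/41
P(X=1 | obs) = 11/140 / 41/140 = 11/41

P(X = 0 | obs) = 30/41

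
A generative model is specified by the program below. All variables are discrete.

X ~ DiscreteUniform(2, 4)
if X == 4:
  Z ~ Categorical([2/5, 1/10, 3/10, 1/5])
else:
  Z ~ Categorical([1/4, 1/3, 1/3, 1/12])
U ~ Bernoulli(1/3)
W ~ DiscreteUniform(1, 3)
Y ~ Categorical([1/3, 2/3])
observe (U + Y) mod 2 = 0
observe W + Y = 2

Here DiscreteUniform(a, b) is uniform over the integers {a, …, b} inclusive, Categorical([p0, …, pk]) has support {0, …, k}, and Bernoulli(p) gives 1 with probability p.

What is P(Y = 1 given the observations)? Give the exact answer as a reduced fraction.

P(Y = 1 | obs) = 1/2

Enumerate traces; 24 have nonzero weight after conditioning:
  (X=2, Z=0, U=0, W=2, Y=0) weight 1/162
  (X=2, Z=0, U=1, W=1, Y=1) weight 1/162
  (X=2, Z=1, U=0, W=2, Y=0) weight 2/243
  (X=2, Z=1, U=1, W=1, Y=1) weight 2/243
  (X=2, Z=2, U=0, W=2, Y=0) weight 2/243
  (X=2, Z=2, U=1, W=1, Y=1) weight 2/243
  (X=2, Z=3, U=0, W=2, Y=0) weight 1/486
  (X=2, Z=3, U=1, W=1, Y=1) weight 1/486
  … 16 more
Group by Y:
  weight(Y=0) = 2/27
  weight(Y=1) = 2/27
Total weight = 2/27 + 2/27 = 4/27
P(Y=0 | obs) = 2/27 / 4/27 = 1/2
P(Y=1 | obs) = 2/27 / 4/27 = 1/2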